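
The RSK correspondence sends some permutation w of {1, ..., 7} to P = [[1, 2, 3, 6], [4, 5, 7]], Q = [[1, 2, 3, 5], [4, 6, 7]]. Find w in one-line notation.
Reverse RSK: for i = n, n-1, ..., 1, locate i in Q, remove the corresponding corner cell from P, and reverse-bump its entry up through P; the value ejected from row 1 is w(i).

So w = 1 4 5 2 7 3 6.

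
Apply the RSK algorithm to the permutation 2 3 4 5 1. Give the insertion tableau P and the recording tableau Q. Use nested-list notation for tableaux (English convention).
Insert each entry of the permutation into P by Schensted row insertion, recording in Q the position of each new cell.

After inserting 2: P = [[2]].
After inserting 3: P = [[2, 3]].
After inserting 4: P = [[2, 3, 4]].
After inserting 5: P = [[2, 3, 4, 5]].
After inserting 1: P = [[1, 3, 4, 5], [2]].

So P = [[1, 3, 4, 5], [2]], Q = [[1, 2, 3, 4], [5]].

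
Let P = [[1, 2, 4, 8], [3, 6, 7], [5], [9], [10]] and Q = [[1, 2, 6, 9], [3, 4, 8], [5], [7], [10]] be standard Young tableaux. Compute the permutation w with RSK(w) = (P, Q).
Reverse the RSK construction: for i from n down to 1, find the cell of Q containing i, remove the entry at that cell from P, and reverse-bump it up through P; the value ejected from row 1 is w(i).

Step i=10: Q has 10 at row 5, column 1; remove 10 from row 5 of P and reverse-bump: 10 enters row 4 and ejects 9; 9 enters row 3 and ejects 5; 5 enters row 2 and ejects 3; 3 enters row 1 and ejects 2. So w(10) = 2. P is now [[1, 3, 4, 8], [5, 6, 7], [9], [10]].
Step i=9: Q has 9 at row 1, column 4; remove that cell from P, ejecting 8. So w(9) = 8. P is now [[1, 3, 4], [5, 6, 7], [9], [10]].
Step i=8: Q has 8 at row 2, column 3; remove 7 from row 2 of P and reverse-bump: 7 enters row 1 and ejects 4. So w(8) = 4. P is now [[1, 3, 7], [5, 6], [9], [10]].
Step i=7: Q has 7 at row 4, column 1; remove 10 from row 4 of P and reverse-bump: 10 enters row 3 and ejects 9; 9 enters row 2 and ejects 6; 6 enters row 1 and ejects 3. So w(7) = 3. P is now [[1, 6, 7], [5, 9], [10]].
Step i=6: Q has 6 at row 1, column 3; remove that cell from P, ejecting 7. So w(6) = 7. P is now [[1, 6], [5, 9], [10]].
Step i=5: Q has 5 at row 3, column 1; remove 10 from row 3 of P and reverse-bump: 10 enters row 2 and ejects 9; 9 enters row 1 and ejects 6. So w(5) = 6. P is now [[1, 9], [5, 10]].
Step i=4: Q has 4 at row 2, column 2; remove 10 from row 2 of P and reverse-bump: 10 enters row 1 and ejects 9. So w(4) = 9. P is now [[1, 10], [5]].
Step i=3: Q has 3 at row 2, column 1; remove 5 from row 2 of P and reverse-bump: 5 enters row 1 and ejects 1. So w(3) = 1. P is now [[5, 10]].
Step i=2: Q has 2 at row 1, column 2; remove that cell from P, ejecting 10. So w(2) = 10. P is now [[5]].
Step i=1: Q has 1 at row 1, column 1; remove that cell from P, ejecting 5. So w(1) = 5. P is now [].

So w = 5 10 1 9 6 7 3 4 8 2.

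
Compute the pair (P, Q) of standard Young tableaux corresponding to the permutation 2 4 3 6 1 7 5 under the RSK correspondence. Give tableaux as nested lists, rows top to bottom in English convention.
P = [[1, 3, 5, 7], [2, 6], [4]], Q = [[1, 2, 4, 6], [3, 7], [5]]

Insert each entry of the permutation into P by Schensted row insertion, recording in Q the position of each new cell.

Insert 2: appended to row 1. P = [[2]].
Insert 4: appended to row 1. P = [[2, 4]].
Insert 3: 3 bumps 4 from row 1; 4 starts row 2. P = [[2, 3], [4]].
Insert 6: appended to row 1. P = [[2, 3, 6], [4]].
Insert 1: 1 bumps 2 from row 1; 2 bumps 4 from row 2; 4 starts row 3. P = [[1, 3, 6], [2], [4]].
Insert 7: appended to row 1. P = [[1, 3, 6, 7], [2], [4]].
Insert 5: 5 bumps 6 from row 1; 6 appends to row 2. P = [[1, 3, 5, 7], [2, 6], [4]].

So P = [[1, 3, 5, 7], [2, 6], [4]], Q = [[1, 2, 4, 6], [3, 7], [5]].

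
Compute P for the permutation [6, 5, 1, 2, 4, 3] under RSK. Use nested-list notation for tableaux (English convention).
Insert 6: appended to row 1. P = [[6]].
Insert 5: 5 bumps 6 from row 1; 6 starts row 2. P = [[5], [6]].
Insert 1: 1 bumps 5 from row 1; 5 bumps 6 from row 2; 6 starts row 3. P = [[1], [5], [6]].
Insert 2: appended to row 1. P = [[1, 2], [5], [6]].
Insert 4: appended to row 1. P = [[1, 2, 4], [5], [6]].
Insert 3: 3 bumps 4 from row 1; 4 bumps 5 from row 2; 5 bumps 6 from row 3; 6 starts row 4. P = [[1, 2, 3], [4], [5], [6]].

So P = [[1, 2, 3], [4], [5], [6]].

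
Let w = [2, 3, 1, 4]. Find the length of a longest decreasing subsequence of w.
2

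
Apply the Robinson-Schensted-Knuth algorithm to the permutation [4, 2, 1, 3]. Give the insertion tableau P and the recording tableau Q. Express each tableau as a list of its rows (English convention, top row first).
P = [[1, 3], [2], [4]], Q = [[1, 4], [2], [3]]

Insert each entry of the permutation into P by Schensted row insertion, recording in Q the position of each new cell.

Insert 4: appended to row 1. P = [[4]].
Insert 2: 2 bumps 4 from row 1; 4 starts row 2. P = [[2], [4]].
Insert 1: 1 bumps 2 from row 1; 2 bumps 4 from row 2; 4 starts row 3. P = [[1], [2], [4]].
Insert 3: appended to row 1. P = [[1, 3], [2], [4]].

So P = [[1, 3], [2], [4]], Q = [[1, 4], [2], [3]].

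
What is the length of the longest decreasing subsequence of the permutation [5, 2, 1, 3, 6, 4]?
3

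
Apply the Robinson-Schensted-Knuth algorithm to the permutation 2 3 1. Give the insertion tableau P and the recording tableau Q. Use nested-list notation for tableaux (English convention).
Insert each entry of the permutation into P by Schensted row insertion, recording in Q the position of each new cell.

Insert 2: appended to row 1. P = [[2]], Q = [[1]].
Insert 3: appended to row 1. P = [[2, 3]], Q = [[1, 2]].
Insert 1: 1 bumps 2 from row 1; 2 starts row 2. P = [[1, 3], [2]], Q = [[1, 2], [3]].

So P = [[1, 3], [2]], Q = [[1, 2], [3]].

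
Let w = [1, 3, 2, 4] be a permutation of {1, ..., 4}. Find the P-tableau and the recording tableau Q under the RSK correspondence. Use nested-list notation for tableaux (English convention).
Insert each entry of the permutation into P by Schensted row insertion, recording in Q the position of each new cell.

After inserting 1: P = [[1]].
After inserting 3: P = [[1, 3]].
After inserting 2: P = [[1, 2], [3]].
After inserting 4: P = [[1, 2, 4], [3]].

So P = [[1, 2, 4], [3]], Q = [[1, 2, 4], [3]].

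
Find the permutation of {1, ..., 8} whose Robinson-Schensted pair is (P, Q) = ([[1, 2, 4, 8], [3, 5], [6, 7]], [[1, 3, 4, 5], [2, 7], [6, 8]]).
Reverse the RSK construction: for i from n down to 1, find the cell of Q containing i, remove the entry at that cell from P, and reverse-bump it up through P; the value ejected from row 1 is w(i).

Step i=8: Q has 8 at row 3, column 2; remove 7 from row 3 of P and reverse-bump: 7 enters row 2 and ejects 5; 5 enters row 1 and ejects 4. So w(8) = 4. P is now [[1, 2, 5, 8], [3, 7], [6]].
Step i=7: Q has 7 at row 2, column 2; remove 7 from row 2 of P and reverse-bump: 7 enters row 1 and ejects 5. So w(7) = 5. P is now [[1, 2, 7, 8], [3], [6]].
Step i=6: Q has 6 at row 3, column 1; remove 6 from row 3 of P and reverse-bump: 6 enters row 2 and ejects 3; 3 enters row 1 and ejects 2. So w(6) = 2. P is now [[1, 3, 7, 8], [6]].
Step i=5: Q has 5 at row 1, column 4; remove that cell from P, ejecting 8. So w(5) = 8. P is now [[1, 3, 7], [6]].
Step i=4: Q has 4 at row 1, column 3; remove that cell from P, ejecting 7. So w(4) = 7. P is now [[1, 3], [6]].
Step i=3: Q has 3 at row 1, column 2; remove that cell from P, ejecting 3. So w(3) = 3. P is now [[1], [6]].
Step i=2: Q has 2 at row 2, column 1; remove 6 from row 2 of P and reverse-bump: 6 enters row 1 and ejects 1. So w(2) = 1. P is now [[6]].
Step i=1: Q has 1 at row 1, column 1; remove that cell from P, ejecting 6. So w(1) = 6. P is now [].

So w = 6 1 3 7 8 2 5 4.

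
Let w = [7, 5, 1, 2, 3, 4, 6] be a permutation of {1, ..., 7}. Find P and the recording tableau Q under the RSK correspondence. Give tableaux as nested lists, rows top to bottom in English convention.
Insert each entry of the permutation into P by Schensted row insertion, recording in Q the position of each new cell.

Insert 7: appended to row 1. P = [[7]].
Insert 5: 5 bumps 7 from row 1; 7 starts row 2. P = [[5], [7]].
Insert 1: 1 bumps 5 from row 1; 5 bumps 7 from row 2; 7 starts row 3. P = [[1], [5], [7]].
Insert 2: appended to row 1. P = [[1, 2], [5], [7]].
Insert 3: appended to row 1. P = [[1, 2, 3], [5], [7]].
Insert 4: appended to row 1. P = [[1, 2, 3, 4], [5], [7]].
Insert 6: appended to row 1. P = [[1, 2, 3, 4, 6], [5], [7]].

So P = [[1, 2, 3, 4, 6], [5], [7]], Q = [[1, 4, 5, 6, 7], [2], [3]].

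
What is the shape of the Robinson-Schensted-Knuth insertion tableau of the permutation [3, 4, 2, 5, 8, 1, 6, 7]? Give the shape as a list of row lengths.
[5, 2, 1]

Row-insert each entry into an empty tableau.

After inserting 3: P = [[3]].
After inserting 4: P = [[3, 4]].
After inserting 2: P = [[2, 4], [3]].
After inserting 5: P = [[2, 4, 5], [3]].
After inserting 8: P = [[2, 4, 5, 8], [3]].
After inserting 1: P = [[1, 4, 5, 8], [2], [3]].
After inserting 6: P = [[1, 4, 5, 6], [2, 8], [3]].
After inserting 7: P = [[1, 4, 5, 6, 7], [2, 8], [3]].

The final insertion tableau P = [[1, 4, 5, 6, 7], [2, 8], [3]] has shape [5, 2, 1].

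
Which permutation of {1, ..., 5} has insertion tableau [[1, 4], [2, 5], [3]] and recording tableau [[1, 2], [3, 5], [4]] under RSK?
Reverse the RSK construction: for i from n down to 1, find the cell of Q containing i, remove the entry at that cell from P, and reverse-bump it up through P; the value ejected from row 1 is w(i).

Step i=5: Q has 5 at row 2, column 2; remove 5 from row 2 of P and reverse-bump: 5 enters row 1 and ejects 4. So w(5) = 4. P is now [[1, 5], [2], [3]].
Step i=4: Q has 4 at row 3, column 1; remove 3 from row 3 of P and reverse-bump: 3 enters row 2 and ejects 2; 2 enters row 1 and ejects 1. So w(4) = 1. P is now [[2, 5], [3]].
Step i=3: Q has 3 at row 2, column 1; remove 3 from row 2 of P and reverse-bump: 3 enters row 1 and ejects 2. So w(3) = 2. P is now [[3, 5]].
Step i=2: Q has 2 at row 1, column 2; remove that cell from P, ejecting 5. So w(2) = 5. P is now [[3]].
Step i=1: Q has 1 at row 1, column 1; remove that cell from P, ejecting 3. So w(1) = 3. P is now [].

So w = 3 5 2 1 4.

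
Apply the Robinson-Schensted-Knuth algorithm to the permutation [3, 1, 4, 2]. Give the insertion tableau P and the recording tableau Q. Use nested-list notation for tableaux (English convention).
Insert each entry of the permutation into P by Schensted row insertion, recording in Q the position of each new cell.

Insert 3: appended to row 1. P = [[3]].
Insert 1: 1 bumps 3 from row 1; 3 starts row 2. P = [[1], [3]].
Insert 4: appended to row 1. P = [[1, 4], [3]].
Insert 2: 2 bumps 4 from row 1; 4 appends to row 2. P = [[1, 2], [3, 4]].

So P = [[1, 2], [3, 4]], Q = [[1, 3], [2, 4]].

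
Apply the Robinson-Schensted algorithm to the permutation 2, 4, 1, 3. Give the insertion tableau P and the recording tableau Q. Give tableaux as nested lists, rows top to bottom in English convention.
Insert each entry of the permutation into P by Schensted row insertion, recording in Q the position of each new cell.

Insert 2: appended to row 1. P = [[2]], Q = [[1]].
Insert 4: appended to row 1. P = [[2, 4]], Q = [[1, 2]].
Insert 1: 1 bumps 2 from row 1; 2 starts row 2. P = [[1, 4], [2]], Q = [[1, 2], [3]].
Insert 3: 3 bumps 4 from row 1; 4 appends to row 2. P = [[1, 3], [2, 4]], Q = [[1, 2], [3, 4]].

So P = [[1, 3], [2, 4]], Q = [[1, 2], [3, 4]].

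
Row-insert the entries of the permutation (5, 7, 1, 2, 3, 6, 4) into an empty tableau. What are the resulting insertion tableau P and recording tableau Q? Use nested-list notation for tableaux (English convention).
P = [[1, 2, 3, 4], [5, 6], [7]], Q = [[1, 2, 5, 6], [3, 4], [7]]

Insert each entry of the permutation into P by Schensted row insertion, recording in Q the position of each new cell.

Insert 5: appended to row 1. P = [[5]].
Insert 7: appended to row 1. P = [[5, 7]].
Insert 1: 1 bumps 5 from row 1; 5 starts row 2. P = [[1, 7], [5]].
Insert 2: 2 bumps 7 from row 1; 7 appends to row 2. P = [[1, 2], [5, 7]].
Insert 3: appended to row 1. P = [[1, 2, 3], [5, 7]].
Insert 6: appended to row 1. P = [[1, 2, 3, 6], [5, 7]].
Insert 4: 4 bumps 6 from row 1; 6 bumps 7 from row 2; 7 starts row 3. P = [[1, 2, 3, 4], [5, 6], [7]].

So P = [[1, 2, 3, 4], [5, 6], [7]], Q = [[1, 2, 5, 6], [3, 4], [7]].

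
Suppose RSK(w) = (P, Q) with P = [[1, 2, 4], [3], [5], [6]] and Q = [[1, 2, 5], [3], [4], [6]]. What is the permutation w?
Reverse the RSK construction: for i from n down to 1, find the cell of Q containing i, remove the entry at that cell from P, and reverse-bump it up through P; the value ejected from row 1 is w(i).

Step i=6: Q has 6 at row 4, column 1; remove 6 from row 4 of P and reverse-bump: 6 enters row 3 and ejects 5; 5 enters row 2 and ejects 3; 3 enters row 1 and ejects 2. So w(6) = 2. P is now [[1, 3, 4], [5], [6]].
Step i=5: Q has 5 at row 1, column 3; remove that cell from P, ejecting 4. So w(5) = 4. P is now [[1, 3], [5], [6]].
Step i=4: Q has 4 at row 3, column 1; remove 6 from row 3 of P and reverse-bump: 6 enters row 2 and ejects 5; 5 enters row 1 and ejects 3. So w(4) = 3. P is now [[1, 5], [6]].
Step i=3: Q has 3 at row 2, column 1; remove 6 from row 2 of P and reverse-bump: 6 enters row 1 and ejects 5. So w(3) = 5. P is now [[1, 6]].
Step i=2: Q has 2 at row 1, column 2; remove that cell from P, ejecting 6. So w(2) = 6. P is now [[1]].
Step i=1: Q has 1 at row 1, column 1; remove that cell from P, ejecting 1. So w(1) = 1. P is now [].

So w = 1 6 5 3 4 2.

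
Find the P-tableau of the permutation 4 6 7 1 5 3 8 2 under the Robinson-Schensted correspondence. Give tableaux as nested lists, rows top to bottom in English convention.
Insert 4: appended to row 1. P = [[4]].
Insert 6: appended to row 1. P = [[4, 6]].
Insert 7: appended to row 1. P = [[4, 6, 7]].
Insert 1: 1 bumps 4 from row 1; 4 starts row 2. P = [[1, 6, 7], [4]].
Insert 5: 5 bumps 6 from row 1; 6 appends to row 2. P = [[1, 5, 7], [4, 6]].
Insert 3: 3 bumps 5 from row 1; 5 bumps 6 from row 2; 6 starts row 3. P = [[1, 3, 7], [4, 5], [6]].
Insert 8: appended to row 1. P = [[1, 3, 7, 8], [4, 5], [6]].
Insert 2: 2 bumps 3 from row 1; 3 bumps 4 from row 2; 4 bumps 6 from row 3; 6 starts row 4. P = [[1, 2, 7, 8], [3, 5], [4], [6]].

So P = [[1, 2, 7, 8], [3, 5], [4], [6]].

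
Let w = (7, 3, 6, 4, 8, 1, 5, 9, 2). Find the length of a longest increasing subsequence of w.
4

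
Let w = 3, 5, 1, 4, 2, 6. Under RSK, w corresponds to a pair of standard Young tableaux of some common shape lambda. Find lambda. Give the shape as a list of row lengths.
[3, 2, 1]

Row-insert each entry into an empty tableau.

After inserting 3: P = [[3]].
After inserting 5: P = [[3, 5]].
After inserting 1: P = [[1, 5], [3]].
After inserting 4: P = [[1, 4], [3, 5]].
After inserting 2: P = [[1, 2], [3, 4], [5]].
After inserting 6: P = [[1, 2, 6], [3, 4], [5]].

The final insertion tableau P = [[1, 2, 6], [3, 4], [5]] has shape [3, 2, 1].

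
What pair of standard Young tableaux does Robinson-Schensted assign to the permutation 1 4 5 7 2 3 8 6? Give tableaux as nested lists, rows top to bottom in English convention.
P = [[1, 2, 3, 6, 8], [4, 5, 7]], Q = [[1, 2, 3, 4, 7], [5, 6, 8]]

Insert each entry of the permutation into P by Schensted row insertion, recording in Q the position of each new cell.

Insert 1: appended to row 1. P = [[1]], Q = [[1]].
Insert 4: appended to row 1. P = [[1, 4]], Q = [[1, 2]].
Insert 5: appended to row 1. P = [[1, 4, 5]], Q = [[1, 2, 3]].
Insert 7: appended to row 1. P = [[1, 4, 5, 7]], Q = [[1, 2, 3, 4]].
Insert 2: 2 bumps 4 from row 1; 4 starts row 2. P = [[1, 2, 5, 7], [4]], Q = [[1, 2, 3, 4], [5]].
Insert 3: 3 bumps 5 from row 1; 5 appends to row 2. P = [[1, 2, 3, 7], [4, 5]], Q = [[1, 2, 3, 4], [5, 6]].
Insert 8: appended to row 1. P = [[1, 2, 3, 7, 8], [4, 5]], Q = [[1, 2, 3, 4, 7], [5, 6]].
Insert 6: 6 bumps 7 from row 1; 7 appends to row 2. P = [[1, 2, 3, 6, 8], [4, 5, 7]], Q = [[1, 2, 3, 4, 7], [5, 6, 8]].

So P = [[1, 2, 3, 6, 8], [4, 5, 7]], Q = [[1, 2, 3, 4, 7], [5, 6, 8]].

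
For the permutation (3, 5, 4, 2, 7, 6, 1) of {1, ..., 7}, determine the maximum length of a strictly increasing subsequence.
3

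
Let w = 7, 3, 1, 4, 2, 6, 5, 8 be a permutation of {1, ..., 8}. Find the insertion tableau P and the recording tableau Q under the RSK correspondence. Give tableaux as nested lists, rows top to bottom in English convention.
P = [[1, 2, 5, 8], [3, 4, 6], [7]], Q = [[1, 4, 6, 8], [2, 5, 7], [3]]

Insert each entry of the permutation into P by Schensted row insertion, recording in Q the position of each new cell.

Insert 7: appended to row 1. P = [[7]].
Insert 3: 3 bumps 7 from row 1; 7 starts row 2. P = [[3], [7]].
Insert 1: 1 bumps 3 from row 1; 3 bumps 7 from row 2; 7 starts row 3. P = [[1], [3], [7]].
Insert 4: appended to row 1. P = [[1, 4], [3], [7]].
Insert 2: 2 bumps 4 from row 1; 4 appends to row 2. P = [[1, 2], [3, 4], [7]].
Insert 6: appended to row 1. P = [[1, 2, 6], [3, 4], [7]].
Insert 5: 5 bumps 6 from row 1; 6 appends to row 2. P = [[1, 2, 5], [3, 4, 6], [7]].
Insert 8: appended to row 1. P = [[1, 2, 5, 8], [3, 4, 6], [7]].

So P = [[1, 2, 5, 8], [3, 4, 6], [7]], Q = [[1, 4, 6, 8], [2, 5, 7], [3]].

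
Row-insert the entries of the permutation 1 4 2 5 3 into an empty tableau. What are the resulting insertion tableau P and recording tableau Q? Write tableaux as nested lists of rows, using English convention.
P = [[1, 2, 3], [4, 5]], Q = [[1, 2, 4], [3, 5]]

Insert each entry of the permutation into P by Schensted row insertion, recording in Q the position of each new cell.

Insert 1: appended to row 1. P = [[1]], Q = [[1]].
Insert 4: appended to row 1. P = [[1, 4]], Q = [[1, 2]].
Insert 2: 2 bumps 4 from row 1; 4 starts row 2. P = [[1, 2], [4]], Q = [[1, 2], [3]].
Insert 5: appended to row 1. P = [[1, 2, 5], [4]], Q = [[1, 2, 4], [3]].
Insert 3: 3 bumps 5 from row 1; 5 appends to row 2. P = [[1, 2, 3], [4, 5]], Q = [[1, 2, 4], [3, 5]].

So P = [[1, 2, 3], [4, 5]], Q = [[1, 2, 4], [3, 5]].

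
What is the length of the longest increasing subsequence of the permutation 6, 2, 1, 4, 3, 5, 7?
4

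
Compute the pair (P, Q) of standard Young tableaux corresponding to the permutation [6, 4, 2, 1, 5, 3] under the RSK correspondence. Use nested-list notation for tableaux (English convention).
Insert each entry of the permutation into P by Schensted row insertion, recording in Q the position of each new cell.

Insert 6: appended to row 1. P = [[6]], Q = [[1]].
Insert 4: 4 bumps 6 from row 1; 6 starts row 2. P = [[4], [6]], Q = [[1], [2]].
Insert 2: 2 bumps 4 from row 1; 4 bumps 6 from row 2; 6 starts row 3. P = [[2], [4], [6]], Q = [[1], [2], [3]].
Insert 1: 1 bumps 2 from row 1; 2 bumps 4 from row 2; 4 bumps 6 from row 3; 6 starts row 4. P = [[1], [2], [4], [6]], Q = [[1], [2], [3], [4]].
Insert 5: appended to row 1. P = [[1, 5], [2], [4], [6]], Q = [[1, 5], [2], [3], [4]].
Insert 3: 3 bumps 5 from row 1; 5 appends to row 2. P = [[1, 3], [2, 5], [4], [6]], Q = [[1, 5], [2, 6], [3], [4]].

So P = [[1, 3], [2, 5], [4], [6]], Q = [[1, 5], [2, 6], [3], [4]].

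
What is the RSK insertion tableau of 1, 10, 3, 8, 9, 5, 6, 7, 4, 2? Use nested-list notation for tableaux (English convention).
P = [[1, 2, 4, 6, 7], [3, 9], [5], [8], [10]]

Insert 1: appended to row 1. P = [[1]].
Insert 10: appended to row 1. P = [[1, 10]].
Insert 3: 3 bumps 10 from row 1; 10 starts row 2. P = [[1, 3], [10]].
Insert 8: appended to row 1. P = [[1, 3, 8], [10]].
Insert 9: appended to row 1. P = [[1, 3, 8, 9], [10]].
Insert 5: 5 bumps 8 from row 1; 8 bumps 10 from row 2; 10 starts row 3. P = [[1, 3, 5, 9], [8], [10]].
Insert 6: 6 bumps 9 from row 1; 9 appends to row 2. P = [[1, 3, 5, 6], [8, 9], [10]].
Insert 7: appended to row 1. P = [[1, 3, 5, 6, 7], [8, 9], [10]].
Insert 4: 4 bumps 5 from row 1; 5 bumps 8 from row 2; 8 bumps 10 from row 3; 10 starts row 4. P = [[1, 3, 4, 6, 7], [5, 9], [8], [10]].
Insert 2: 2 bumps 3 from row 1; 3 bumps 5 from row 2; 5 bumps 8 from row 3; 8 bumps 10 from row 4; 10 starts row 5. P = [[1, 2, 4, 6, 7], [3, 9], [5], [8], [10]].

So P = [[1, 2, 4, 6, 7], [3, 9], [5], [8], [10]].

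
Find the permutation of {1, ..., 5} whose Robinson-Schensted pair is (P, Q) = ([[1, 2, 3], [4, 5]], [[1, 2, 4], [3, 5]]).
1 4 2 5 3

Reverse the RSK construction: for i from n down to 1, find the cell of Q containing i, remove the entry at that cell from P, and reverse-bump it up through P; the value ejected from row 1 is w(i).

Step i=5: Q has 5 at row 2, column 2; remove 5 from row 2 of P and reverse-bump: 5 enters row 1 and ejects 3. So w(5) = 3. P is now [[1, 2, 5], [4]].
Step i=4: Q has 4 at row 1, column 3; remove that cell from P, ejecting 5. So w(4) = 5. P is now [[1, 2], [4]].
Step i=3: Q has 3 at row 2, column 1; remove 4 from row 2 of P and reverse-bump: 4 enters row 1 and ejects 2. So w(3) = 2. P is now [[1, 4]].
Step i=2: Q has 2 at row 1, column 2; remove that cell from P, ejecting 4. So w(2) = 4. P is now [[1]].
Step i=1: Q has 1 at row 1, column 1; remove that cell from P, ejecting 1. So w(1) = 1. P is now [].

So w = 1 4 2 5 3.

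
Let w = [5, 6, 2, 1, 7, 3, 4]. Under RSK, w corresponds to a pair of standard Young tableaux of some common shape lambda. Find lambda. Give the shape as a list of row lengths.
[3, 3, 1]

RSK row insertion gives P = [[1, 3, 4], [2, 6, 7], [5]], which has shape [3, 3, 1].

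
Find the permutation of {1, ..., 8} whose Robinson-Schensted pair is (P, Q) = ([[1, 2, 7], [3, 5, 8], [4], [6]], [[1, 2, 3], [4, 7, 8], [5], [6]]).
4 6 8 5 3 1 2 7

Reverse the RSK construction: for i from n down to 1, find the cell of Q containing i, remove the entry at that cell from P, and reverse-bump it up through P; the value ejected from row 1 is w(i).

Step i=8: Q has 8 at row 2, column 3; remove 8 from row 2 of P and reverse-bump: 8 enters row 1 and ejects 7. So w(8) = 7. P is now [[1, 2, 8], [3, 5], [4], [6]].
Step i=7: Q has 7 at row 2, column 2; remove 5 from row 2 of P and reverse-bump: 5 enters row 1 and ejects 2. So w(7) = 2. P is now [[1, 5, 8], [3], [4], [6]].
Step i=6: Q has 6 at row 4, column 1; remove 6 from row 4 of P and reverse-bump: 6 enters row 3 and ejects 4; 4 enters row 2 and ejects 3; 3 enters row 1 and ejects 1. So w(6) = 1. P is now [[3, 5, 8], [4], [6]].
Step i=5: Q has 5 at row 3, column 1; remove 6 from row 3 of P and reverse-bump: 6 enters row 2 and ejects 4; 4 enters row 1 and ejects 3. So w(5) = 3. P is now [[4, 5, 8], [6]].
Step i=4: Q has 4 at row 2, column 1; remove 6 from row 2 of P and reverse-bump: 6 enters row 1 and ejects 5. So w(4) = 5. P is now [[4, 6, 8]].
Step i=3: Q has 3 at row 1, column 3; remove that cell from P, ejecting 8. So w(3) = 8. P is now [[4, 6]].
Step i=2: Q has 2 at row 1, column 2; remove that cell from P, ejecting 6. So w(2) = 6. P is now [[4]].
Step i=1: Q has 1 at row 1, column 1; remove that cell from P, ejecting 4. So w(1) = 4. P is now [].

So w = 4 6 8 5 3 1 2 7.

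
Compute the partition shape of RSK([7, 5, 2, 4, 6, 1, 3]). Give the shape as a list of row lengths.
[3, 2, 1, 1]

Row-insert each entry into an empty tableau.

After inserting 7: P = [[7]].
After inserting 5: P = [[5], [7]].
After inserting 2: P = [[2], [5], [7]].
After inserting 4: P = [[2, 4], [5], [7]].
After inserting 6: P = [[2, 4, 6], [5], [7]].
After inserting 1: P = [[1, 4, 6], [2], [5], [7]].
After inserting 3: P = [[1, 3, 6], [2, 4], [5], [7]].

The final insertion tableau P = [[1, 3, 6], [2, 4], [5], [7]] has shape [3, 2, 1, 1].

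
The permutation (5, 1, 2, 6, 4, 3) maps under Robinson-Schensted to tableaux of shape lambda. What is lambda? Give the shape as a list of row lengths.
[3, 2, 1]

Row-insert each entry into an empty tableau.

After inserting 5: P = [[5]].
After inserting 1: P = [[1], [5]].
After inserting 2: P = [[1, 2], [5]].
After inserting 6: P = [[1, 2, 6], [5]].
After inserting 4: P = [[1, 2, 4], [5, 6]].
After inserting 3: P = [[1, 2, 3], [4, 6], [5]].

The final insertion tableau P = [[1, 2, 3], [4, 6], [5]] has shape [3, 2, 1].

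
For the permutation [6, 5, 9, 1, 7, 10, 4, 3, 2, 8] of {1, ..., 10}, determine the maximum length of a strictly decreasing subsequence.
5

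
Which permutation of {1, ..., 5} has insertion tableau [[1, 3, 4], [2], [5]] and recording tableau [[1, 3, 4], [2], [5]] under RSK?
5 2 3 4 1

Reverse the RSK construction: for i from n down to 1, find the cell of Q containing i, remove the entry at that cell from P, and reverse-bump it up through P; the value ejected from row 1 is w(i).

Step i=5: Q has 5 at row 3, column 1; remove 5 from row 3 of P and reverse-bump: 5 enters row 2 and ejects 2; 2 enters row 1 and ejects 1. So w(5) = 1. P is now [[2, 3, 4], [5]].
Step i=4: Q has 4 at row 1, column 3; remove that cell from P, ejecting 4. So w(4) = 4. P is now [[2, 3], [5]].
Step i=3: Q has 3 at row 1, column 2; remove that cell from P, ejecting 3. So w(3) = 3. P is now [[2], [5]].
Step i=2: Q has 2 at row 2, column 1; remove 5 from row 2 of P and reverse-bump: 5 enters row 1 and ejects 2. So w(2) = 2. P is now [[5]].
Step i=1: Q has 1 at row 1, column 1; remove that cell from P, ejecting 5. So w(1) = 5. P is now [].

So w = 5 2 3 4 1.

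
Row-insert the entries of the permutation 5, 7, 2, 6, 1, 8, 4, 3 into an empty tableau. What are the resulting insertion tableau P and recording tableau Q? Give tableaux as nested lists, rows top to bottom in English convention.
Insert each entry of the permutation into P by Schensted row insertion, recording in Q the position of each new cell.

Insert 5: appended to row 1. P = [[5]].
Insert 7: appended to row 1. P = [[5, 7]].
Insert 2: 2 bumps 5 from row 1; 5 starts row 2. P = [[2, 7], [5]].
Insert 6: 6 bumps 7 from row 1; 7 appends to row 2. P = [[2, 6], [5, 7]].
Insert 1: 1 bumps 2 from row 1; 2 bumps 5 from row 2; 5 starts row 3. P = [[1, 6], [2, 7], [5]].
Insert 8: appended to row 1. P = [[1, 6, 8], [2, 7], [5]].
Insert 4: 4 bumps 6 from row 1; 6 bumps 7 from row 2; 7 appends to row 3. P = [[1, 4, 8], [2, 6], [5, 7]].
Insert 3: 3 bumps 4 from row 1; 4 bumps 6 from row 2; 6 bumps 7 from row 3; 7 starts row 4. P = [[1, 3, 8], [2, 4], [5, 6], [7]].

So P = [[1, 3, 8], [2, 4], [5, 6], [7]], Q = [[1, 2, 6], [3, 4], [5, 7], [8]].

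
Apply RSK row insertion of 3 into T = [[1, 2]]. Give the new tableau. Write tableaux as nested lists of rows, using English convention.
3 is larger than every entry of row 1, so it is appended to row 1. The new tableau is [[1, 2, 3]].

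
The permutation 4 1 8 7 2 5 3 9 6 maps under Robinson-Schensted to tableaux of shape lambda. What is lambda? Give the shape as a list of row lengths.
[4, 3, 1, 1]

Row-insert each entry into an empty tableau.

After inserting 4: P = [[4]].
After inserting 1: P = [[1], [4]].
After inserting 8: P = [[1, 8], [4]].
After inserting 7: P = [[1, 7], [4, 8]].
After inserting 2: P = [[1, 2], [4, 7], [8]].
After inserting 5: P = [[1, 2, 5], [4, 7], [8]].
After inserting 3: P = [[1, 2, 3], [4, 5], [7], [8]].
After inserting 9: P = [[1, 2, 3, 9], [4, 5], [7], [8]].
After inserting 6: P = [[1, 2, 3, 6], [4, 5, 9], [7], [8]].

The final insertion tableau P = [[1, 2, 3, 6], [4, 5, 9], [7], [8]] has shape [4, 3, 1, 1].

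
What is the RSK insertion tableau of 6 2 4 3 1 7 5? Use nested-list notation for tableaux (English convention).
After inserting 6: P = [[6]].
After inserting 2: P = [[2], [6]].
After inserting 4: P = [[2, 4], [6]].
After inserting 3: P = [[2, 3], [4], [6]].
After inserting 1: P = [[1, 3], [2], [4], [6]].
After inserting 7: P = [[1, 3, 7], [2], [4], [6]].
After inserting 5: P = [[1, 3, 5], [2, 7], [4], [6]].

So P = [[1, 3, 5], [2, 7], [4], [6]].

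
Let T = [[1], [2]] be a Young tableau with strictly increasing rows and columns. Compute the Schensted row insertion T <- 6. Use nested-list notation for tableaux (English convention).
6 is larger than every entry of row 1, so it is appended to row 1. The new tableau is [[1, 6], [2]].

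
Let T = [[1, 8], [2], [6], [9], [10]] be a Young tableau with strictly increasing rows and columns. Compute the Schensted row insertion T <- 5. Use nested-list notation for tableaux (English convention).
[[1, 5], [2, 8], [6], [9], [10]]

In row 1, 5 replaces 8 (the leftmost entry greater than 5); 8 is bumped to row 2. 8 is appended to row 2. The new tableau is [[1, 5], [2, 8], [6], [9], [10]].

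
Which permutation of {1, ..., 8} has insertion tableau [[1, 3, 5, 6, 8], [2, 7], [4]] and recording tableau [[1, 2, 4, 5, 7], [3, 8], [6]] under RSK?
Reverse the RSK construction: for i from n down to 1, find the cell of Q containing i, remove the entry at that cell from P, and reverse-bump it up through P; the value ejected from row 1 is w(i).

Step i=8: Q has 8 at row 2, column 2; remove 7 from row 2 of P and reverse-bump: 7 enters row 1 and ejects 6. So w(8) = 6. P is now [[1, 3, 5, 7, 8], [2], [4]].
Step i=7: Q has 7 at row 1, column 5; remove that cell from P, ejecting 8. So w(7) = 8. P is now [[1, 3, 5, 7], [2], [4]].
Step i=6: Q has 6 at row 3, column 1; remove 4 from row 3 of P and reverse-bump: 4 enters row 2 and ejects 2; 2 enters row 1 and ejects 1. So w(6) = 1. P is now [[2, 3, 5, 7], [4]].
Step i=5: Q has 5 at row 1, column 4; remove that cell from P, ejecting 7. So w(5) = 7. P is now [[2, 3, 5], [4]].
Step i=4: Q has 4 at row 1, column 3; remove that cell from P, ejecting 5. So w(4) = 5. P is now [[2, 3], [4]].
Step i=3: Q has 3 at row 2, column 1; remove 4 from row 2 of P and reverse-bump: 4 enters row 1 and ejects 3. So w(3) = 3. P is now [[2, 4]].
Step i=2: Q has 2 at row 1, column 2; remove that cell from P, ejecting 4. So w(2) = 4. P is now [[2]].
Step i=1: Q has 1 at row 1, column 1; remove that cell from P, ejecting 2. So w(1) = 2. P is now [].

So w = 2 4 3 5 7 1 8 6.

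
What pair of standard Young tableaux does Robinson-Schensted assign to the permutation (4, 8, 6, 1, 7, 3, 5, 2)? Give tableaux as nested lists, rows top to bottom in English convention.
P = [[1, 2, 5], [3, 6, 7], [4], [8]], Q = [[1, 2, 5], [3, 6, 7], [4], [8]]

Insert each entry of the permutation into P by Schensted row insertion, recording in Q the position of each new cell.

Insert 4: appended to row 1. P = [[4]], Q = [[1]].
Insert 8: appended to row 1. P = [[4, 8]], Q = [[1, 2]].
Insert 6: 6 bumps 8 from row 1; 8 starts row 2. P = [[4, 6], [8]], Q = [[1, 2], [3]].
Insert 1: 1 bumps 4 from row 1; 4 bumps 8 from row 2; 8 starts row 3. P = [[1, 6], [4], [8]], Q = [[1, 2], [3], [4]].
Insert 7: appended to row 1. P = [[1, 6, 7], [4], [8]], Q = [[1, 2, 5], [3], [4]].
Insert 3: 3 bumps 6 from row 1; 6 appends to row 2. P = [[1, 3, 7], [4, 6], [8]], Q = [[1, 2, 5], [3, 6], [4]].
Insert 5: 5 bumps 7 from row 1; 7 appends to row 2. P = [[1, 3, 5], [4, 6, 7], [8]], Q = [[1, 2, 5], [3, 6, 7], [4]].
Insert 2: 2 bumps 3 from row 1; 3 bumps 4 from row 2; 4 bumps 8 from row 3; 8 starts row 4. P = [[1, 2, 5], [3, 6, 7], [4], [8]], Q = [[1, 2, 5], [3, 6, 7], [4], [8]].

So P = [[1, 2, 5], [3, 6, 7], [4], [8]], Q = [[1, 2, 5], [3, 6, 7], [4], [8]].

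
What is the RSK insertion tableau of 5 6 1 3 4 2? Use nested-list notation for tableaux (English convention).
Insert 5: appended to row 1. P = [[5]].
Insert 6: appended to row 1. P = [[5, 6]].
Insert 1: 1 bumps 5 from row 1; 5 starts row 2. P = [[1, 6], [5]].
Insert 3: 3 bumps 6 from row 1; 6 appends to row 2. P = [[1, 3], [5, 6]].
Insert 4: appended to row 1. P = [[1, 3, 4], [5, 6]].
Insert 2: 2 bumps 3 from row 1; 3 bumps 5 from row 2; 5 starts row 3. P = [[1, 2, 4], [3, 6], [5]].

So P = [[1, 2, 4], [3, 6], [5]].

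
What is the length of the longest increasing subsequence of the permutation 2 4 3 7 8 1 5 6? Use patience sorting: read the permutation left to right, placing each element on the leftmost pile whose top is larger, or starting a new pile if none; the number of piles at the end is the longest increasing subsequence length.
2: new pile. tops = [2]
4: new pile. tops = [2, 4]
3: onto pile 2 (replacing 4). tops = [2, 3]
7: new pile. tops = [2, 3, 7]
8: new pile. tops = [2, 3, 7, 8]
1: onto pile 1 (replacing 2). tops = [1, 3, 7, 8]
5: onto pile 3 (replacing 7). tops = [1, 3, 5, 8]
6: onto pile 4 (replacing 8). tops = [1, 3, 5, 6]

4 piles, so the longest increasing subsequence has length 4.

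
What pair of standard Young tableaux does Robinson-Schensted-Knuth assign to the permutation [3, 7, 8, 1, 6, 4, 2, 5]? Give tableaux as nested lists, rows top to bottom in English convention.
P = [[1, 2, 5], [3, 4, 8], [6], [7]], Q = [[1, 2, 3], [4, 5, 8], [6], [7]]

Insert each entry of the permutation into P by Schensted row insertion, recording in Q the position of each new cell.

Insert 3: appended to row 1. P = [[3]].
Insert 7: appended to row 1. P = [[3, 7]].
Insert 8: appended to row 1. P = [[3, 7, 8]].
Insert 1: 1 bumps 3 from row 1; 3 starts row 2. P = [[1, 7, 8], [3]].
Insert 6: 6 bumps 7 from row 1; 7 appends to row 2. P = [[1, 6, 8], [3, 7]].
Insert 4: 4 bumps 6 from row 1; 6 bumps 7 from row 2; 7 starts row 3. P = [[1, 4, 8], [3, 6], [7]].
Insert 2: 2 bumps 4 from row 1; 4 bumps 6 from row 2; 6 bumps 7 from row 3; 7 starts row 4. P = [[1, 2, 8], [3, 4], [6], [7]].
Insert 5: 5 bumps 8 from row 1; 8 appends to row 2. P = [[1, 2, 5], [3, 4, 8], [6], [7]].

So P = [[1, 2, 5], [3, 4, 8], [6], [7]], Q = [[1, 2, 3], [4, 5, 8], [6], [7]].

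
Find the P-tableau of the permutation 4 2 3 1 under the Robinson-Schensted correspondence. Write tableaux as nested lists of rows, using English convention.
P = [[1, 3], [2], [4]]

Insert 4: appended to row 1. P = [[4]].
Insert 2: 2 bumps 4 from row 1; 4 starts row 2. P = [[2], [4]].
Insert 3: appended to row 1. P = [[2, 3], [4]].
Insert 1: 1 bumps 2 from row 1; 2 bumps 4 from row 2; 4 starts row 3. P = [[1, 3], [2], [4]].

So P = [[1, 3], [2], [4]].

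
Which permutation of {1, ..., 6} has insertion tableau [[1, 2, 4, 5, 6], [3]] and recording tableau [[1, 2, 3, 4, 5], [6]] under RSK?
Reverse the RSK construction: for i from n down to 1, find the cell of Q containing i, remove the entry at that cell from P, and reverse-bump it up through P; the value ejected from row 1 is w(i).

Step i=6: Q has 6 at row 2, column 1; remove 3 from row 2 of P and reverse-bump: 3 enters row 1 and ejects 2. So w(6) = 2. P is now [[1, 3, 4, 5, 6]].
Step i=5: Q has 5 at row 1, column 5; remove that cell from P, ejecting 6. So w(5) = 6. P is now [[1, 3, 4, 5]].
Step i=4: Q has 4 at row 1, column 4; remove that cell from P, ejecting 5. So w(4) = 5. P is now [[1, 3, 4]].
Step i=3: Q has 3 at row 1, column 3; remove that cell from P, ejecting 4. So w(3) = 4. P is now [[1, 3]].
Step i=2: Q has 2 at row 1, column 2; remove that cell from P, ejecting 3. So w(2) = 3. P is now [[1]].
Step i=1: Q has 1 at row 1, column 1; remove that cell from P, ejecting 1. So w(1) = 1. P is now [].

So w = 1 3 4 5 6 2.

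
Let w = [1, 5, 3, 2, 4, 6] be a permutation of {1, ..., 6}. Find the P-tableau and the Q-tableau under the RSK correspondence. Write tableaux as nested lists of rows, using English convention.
Insert each entry of the permutation into P by Schensted row insertion, recording in Q the position of each new cell.

Insert 1: appended to row 1. P = [[1]].
Insert 5: appended to row 1. P = [[1, 5]].
Insert 3: 3 bumps 5 from row 1; 5 starts row 2. P = [[1, 3], [5]].
Insert 2: 2 bumps 3 from row 1; 3 bumps 5 from row 2; 5 starts row 3. P = [[1, 2], [3], [5]].
Insert 4: appended to row 1. P = [[1, 2, 4], [3], [5]].
Insert 6: appended to row 1. P = [[1, 2, 4, 6], [3], [5]].

So P = [[1, 2, 4, 6], [3], [5]], Q = [[1, 2, 5, 6], [3], [4]].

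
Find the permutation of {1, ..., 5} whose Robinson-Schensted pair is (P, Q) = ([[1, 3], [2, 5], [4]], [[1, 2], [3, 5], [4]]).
4 5 2 1 3

Reverse the RSK construction: for i from n down to 1, find the cell of Q containing i, remove the entry at that cell from P, and reverse-bump it up through P; the value ejected from row 1 is w(i).

Step i=5: Q has 5 at row 2, column 2; remove 5 from row 2 of P and reverse-bump: 5 enters row 1 and ejects 3. So w(5) = 3. P is now [[1, 5], [2], [4]].
Step i=4: Q has 4 at row 3, column 1; remove 4 from row 3 of P and reverse-bump: 4 enters row 2 and ejects 2; 2 enters row 1 and ejects 1. So w(4) = 1. P is now [[2, 5], [4]].
Step i=3: Q has 3 at row 2, column 1; remove 4 from row 2 of P and reverse-bump: 4 enters row 1 and ejects 2. So w(3) = 2. P is now [[4, 5]].
Step i=2: Q has 2 at row 1, column 2; remove that cell from P, ejecting 5. So w(2) = 5. P is now [[4]].
Step i=1: Q has 1 at row 1, column 1; remove that cell from P, ejecting 4. So w(1) = 4. P is now [].

So w = 4 5 2 1 3.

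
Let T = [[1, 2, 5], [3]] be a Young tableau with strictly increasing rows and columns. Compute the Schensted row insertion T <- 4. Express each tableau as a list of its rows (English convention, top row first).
[[1, 2, 4], [3, 5]]

In row 1, 4 replaces 5 (the leftmost entry greater than 4); 5 is bumped to row 2. 5 is appended to row 2. The new tableau is [[1, 2, 4], [3, 5]].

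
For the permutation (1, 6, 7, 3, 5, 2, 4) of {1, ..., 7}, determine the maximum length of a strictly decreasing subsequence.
3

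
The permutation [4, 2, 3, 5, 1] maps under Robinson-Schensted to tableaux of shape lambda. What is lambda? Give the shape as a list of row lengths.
[3, 1, 1]

Row-insert each entry into an empty tableau.

After inserting 4: P = [[4]].
After inserting 2: P = [[2], [4]].
After inserting 3: P = [[2, 3], [4]].
After inserting 5: P = [[2, 3, 5], [4]].
After inserting 1: P = [[1, 3, 5], [2], [4]].

The final insertion tableau P = [[1, 3, 5], [2], [4]] has shape [3, 1, 1].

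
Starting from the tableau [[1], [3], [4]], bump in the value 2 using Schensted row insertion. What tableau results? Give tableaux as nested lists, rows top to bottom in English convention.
[[1, 2], [3], [4]]

2 is larger than every entry of row 1, so it is appended to row 1. The new tableau is [[1, 2], [3], [4]].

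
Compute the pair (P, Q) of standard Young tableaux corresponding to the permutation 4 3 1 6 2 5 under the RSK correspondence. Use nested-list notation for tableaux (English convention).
P = [[1, 2, 5], [3, 6], [4]], Q = [[1, 4, 6], [2, 5], [3]]

Insert each entry of the permutation into P by Schensted row insertion, recording in Q the position of each new cell.

Insert 4: appended to row 1. P = [[4]].
Insert 3: 3 bumps 4 from row 1; 4 starts row 2. P = [[3], [4]].
Insert 1: 1 bumps 3 from row 1; 3 bumps 4 from row 2; 4 starts row 3. P = [[1], [3], [4]].
Insert 6: appended to row 1. P = [[1, 6], [3], [4]].
Insert 2: 2 bumps 6 from row 1; 6 appends to row 2. P = [[1, 2], [3, 6], [4]].
Insert 5: appended to row 1. P = [[1, 2, 5], [3, 6], [4]].

So P = [[1, 2, 5], [3, 6], [4]], Q = [[1, 4, 6], [2, 5], [3]].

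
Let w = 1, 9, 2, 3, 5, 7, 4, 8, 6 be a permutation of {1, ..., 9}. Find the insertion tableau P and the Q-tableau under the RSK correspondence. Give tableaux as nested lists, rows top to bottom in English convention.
Insert each entry of the permutation into P by Schensted row insertion, recording in Q the position of each new cell.

Insert 1: appended to row 1. P = [[1]].
Insert 9: appended to row 1. P = [[1, 9]].
Insert 2: 2 bumps 9 from row 1; 9 starts row 2. P = [[1, 2], [9]].
Insert 3: appended to row 1. P = [[1, 2, 3], [9]].
Insert 5: appended to row 1. P = [[1, 2, 3, 5], [9]].
Insert 7: appended to row 1. P = [[1, 2, 3, 5, 7], [9]].
Insert 4: 4 bumps 5 from row 1; 5 bumps 9 from row 2; 9 starts row 3. P = [[1, 2, 3, 4, 7], [5], [9]].
Insert 8: appended to row 1. P = [[1, 2, 3, 4, 7, 8], [5], [9]].
Insert 6: 6 bumps 7 from row 1; 7 appends to row 2. P = [[1, 2, 3, 4, 6, 8], [5, 7], [9]].

So P = [[1, 2, 3, 4, 6, 8], [5, 7], [9]], Q = [[1, 2, 4, 5, 6, 8], [3, 9], [7]].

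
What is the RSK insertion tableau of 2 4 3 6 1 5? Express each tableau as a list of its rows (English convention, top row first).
P = [[1, 3, 5], [2, 6], [4]]

After inserting 2: P = [[2]].
After inserting 4: P = [[2, 4]].
After inserting 3: P = [[2, 3], [4]].
After inserting 6: P = [[2, 3, 6], [4]].
After inserting 1: P = [[1, 3, 6], [2], [4]].
After inserting 5: P = [[1, 3, 5], [2, 6], [4]].

So P = [[1, 3, 5], [2, 6], [4]].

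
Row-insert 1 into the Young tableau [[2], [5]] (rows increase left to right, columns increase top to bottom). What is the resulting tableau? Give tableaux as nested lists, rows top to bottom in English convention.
In row 1, 1 replaces 2 (the leftmost entry greater than 1); 2 is bumped to row 2. In row 2, 2 replaces 5 (the leftmost entry greater than 2); 5 is bumped to row 3. 5 starts a new row 3. The new tableau is [[1], [2], [5]].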